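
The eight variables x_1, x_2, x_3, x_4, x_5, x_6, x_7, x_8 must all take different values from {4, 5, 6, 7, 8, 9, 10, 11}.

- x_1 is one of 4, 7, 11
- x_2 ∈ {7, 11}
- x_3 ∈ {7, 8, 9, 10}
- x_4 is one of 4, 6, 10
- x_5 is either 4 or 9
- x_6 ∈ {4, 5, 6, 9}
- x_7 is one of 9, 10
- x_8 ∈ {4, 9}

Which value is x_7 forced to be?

10

The 8 variables draw from only 8 values {4, 5, 6, 7, 8, 9, 10, 11}, so each is used; only x_6 can be 5, hence x_6 = 5.
Among the 7 still-open variables, 6 fits only x_4 (and all 7 values in {4, 6, 7, 8, 9, 10, 11} must be used), so x_4 = 6.
The 6 still-open variables together cover exactly {4, 7, 8, 9, 10, 11} — 6 values for 6 variables — and 8 appears only in x_3's list, so x_3 = 8.
The 5 still-open variables draw from only 5 values {4, 7, 9, 10, 11}, so each is used; only x_7 can be 10, hence x_7 = 10.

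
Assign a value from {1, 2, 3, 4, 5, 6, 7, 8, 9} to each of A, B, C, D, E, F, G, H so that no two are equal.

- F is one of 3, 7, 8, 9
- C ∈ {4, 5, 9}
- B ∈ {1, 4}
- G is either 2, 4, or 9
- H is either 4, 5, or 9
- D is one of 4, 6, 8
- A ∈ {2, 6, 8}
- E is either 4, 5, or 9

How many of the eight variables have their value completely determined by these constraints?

2

C, E, H share exactly the 3 values {4, 5, 9}; by pigeonhole those values go to them, so strike 4, 5, 9 from B, D, F, G.
That leaves B = 1.
G has just one choice, so G = 2. Eliminate 2 elsewhere: A.
The 2 variables A and D are confined to {6, 8}, which locks those values in; drop them from F.
Determined: B=1, G=2. The other variables each still have more than one consistent value. That makes 2.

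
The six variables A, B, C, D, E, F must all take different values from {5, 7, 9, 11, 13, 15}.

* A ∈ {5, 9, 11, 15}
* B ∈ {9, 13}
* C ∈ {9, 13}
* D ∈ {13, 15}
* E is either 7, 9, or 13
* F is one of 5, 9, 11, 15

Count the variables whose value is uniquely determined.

Among the 6 variables, 7 fits only E (and all 6 values in {5, 7, 9, 11, 13, 15} must be used), so E = 7.
The 2 variables B and C are confined to {9, 13}, which locks those values in; drop them from A, D, F.
D must be 15 (only option left). Eliminate 15 elsewhere: A, F.
Determined: D=15, E=7. The other variables each still have more than one consistent value. That makes 2.

2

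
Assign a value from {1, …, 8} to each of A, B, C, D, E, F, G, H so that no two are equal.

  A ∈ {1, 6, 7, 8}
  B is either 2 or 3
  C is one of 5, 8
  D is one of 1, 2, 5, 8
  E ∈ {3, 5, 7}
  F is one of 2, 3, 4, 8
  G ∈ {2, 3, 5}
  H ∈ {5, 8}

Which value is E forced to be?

The 8 variables draw from only 8 values {1, 2, 3, 4, 5, 6, 7, 8}, so each is used; only F can be 4, hence F = 4.
Among the 7 still-open variables, 6 fits only A (and all 7 values in {1, 2, 3, 5, 6, 7, 8} must be used), so A = 6.
Among the 6 still-open variables, 1 fits only D (and all 6 values in {1, 2, 3, 5, 7, 8} must be used), so D = 1.
Among the 5 still-open variables, 7 fits only E (and all 5 values in {2, 3, 5, 7, 8} must be used), so E = 7.

7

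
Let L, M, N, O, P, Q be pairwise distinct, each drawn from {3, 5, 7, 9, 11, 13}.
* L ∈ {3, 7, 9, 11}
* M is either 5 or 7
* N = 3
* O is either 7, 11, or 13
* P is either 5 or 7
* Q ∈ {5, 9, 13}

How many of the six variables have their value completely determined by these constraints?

N's domain is down to {3}, so N = 3. Strike 3 from L.
M and P between them cover only {5, 7} — a naked pair. Remove those values from L, O, Q.
Determined: N=3. The other variables each still have more than one consistent value. That makes 1.

1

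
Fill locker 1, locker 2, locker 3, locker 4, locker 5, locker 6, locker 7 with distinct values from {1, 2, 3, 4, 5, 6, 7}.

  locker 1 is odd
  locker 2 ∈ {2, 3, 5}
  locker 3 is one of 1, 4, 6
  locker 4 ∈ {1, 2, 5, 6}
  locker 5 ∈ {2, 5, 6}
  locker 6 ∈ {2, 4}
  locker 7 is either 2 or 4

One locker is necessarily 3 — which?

locker 2

The 7 variables draw from only 7 values {1, 2, 3, 4, 5, 6, 7}, so each is used; only locker 1 can be 7, hence locker 1 = 7.
The 6 still-open variables together cover exactly {1, 2, 3, 4, 5, 6} — 6 values for 6 variables — and 3 appears only in locker 2's list, so locker 2 = 3.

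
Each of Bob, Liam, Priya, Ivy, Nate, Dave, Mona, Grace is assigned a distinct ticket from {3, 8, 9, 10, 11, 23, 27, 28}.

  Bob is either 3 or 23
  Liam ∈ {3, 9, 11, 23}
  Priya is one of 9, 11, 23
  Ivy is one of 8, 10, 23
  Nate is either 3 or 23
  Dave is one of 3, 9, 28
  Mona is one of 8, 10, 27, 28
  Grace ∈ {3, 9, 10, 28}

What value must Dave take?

The 8 variables draw from only 8 values {3, 8, 9, 10, 11, 23, 27, 28}, so each is used; only Mona can be 27, hence Mona = 27.
The 7 still-open variables draw from only 7 values {3, 8, 9, 10, 11, 23, 28}, so each is used; only Ivy can be 8, hence Ivy = 8.
Among the 6 still-open variables, 10 fits only Grace (and all 6 values in {3, 9, 10, 11, 23, 28} must be used), so Grace = 10.
The 5 still-open variables together cover exactly {3, 9, 11, 23, 28} — 5 values for 5 variables — and 28 appears only in Dave's list, so Dave = 28.

28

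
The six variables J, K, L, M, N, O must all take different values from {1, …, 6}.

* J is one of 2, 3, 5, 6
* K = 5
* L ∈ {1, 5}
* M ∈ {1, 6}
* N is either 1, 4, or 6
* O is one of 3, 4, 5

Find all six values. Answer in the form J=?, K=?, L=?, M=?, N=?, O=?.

K has just one choice, so K = 5. So J, L, O can't be 5.
L's domain is down to {1}, so L = 1. Eliminate 1 elsewhere: M, N.
M must be 6 (only option left). Remove 6 from J, N.
N has just one choice, so N = 4. Eliminate 4 elsewhere: O.
O must be 3 (only option left). Remove 3 from J.
J's domain is down to {2}, so J = 2.

J=2, K=5, L=1, M=6, N=4, O=3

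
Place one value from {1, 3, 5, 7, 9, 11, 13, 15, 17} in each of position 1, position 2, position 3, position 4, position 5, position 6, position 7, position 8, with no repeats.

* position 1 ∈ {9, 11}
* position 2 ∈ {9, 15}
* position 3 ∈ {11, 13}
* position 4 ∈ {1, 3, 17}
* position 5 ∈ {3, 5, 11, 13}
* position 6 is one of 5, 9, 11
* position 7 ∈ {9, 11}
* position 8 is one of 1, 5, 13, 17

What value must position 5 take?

Among the 8 variables, 15 fits only position 2 (and all 8 values in {1, 3, 5, 9, 11, 13, 15, 17} must be used), so position 2 = 15.
position 1 and position 7 between them cover only {9, 11} — a naked pair. Remove those values from position 3, position 5, position 6.
position 3 has just one choice, so position 3 = 13. So position 5, position 8 can't be 13.
position 6 must be 5 (only option left). So position 5, position 8 can't be 5.
So position 5 = 3.

3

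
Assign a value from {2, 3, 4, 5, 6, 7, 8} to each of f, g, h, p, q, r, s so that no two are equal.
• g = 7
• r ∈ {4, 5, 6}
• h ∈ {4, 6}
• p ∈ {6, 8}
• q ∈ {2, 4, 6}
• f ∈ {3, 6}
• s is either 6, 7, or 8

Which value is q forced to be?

2

g must be 7 (only option left). Remove 7 from s.
The 6 still-open variables together cover exactly {2, 3, 4, 5, 6, 8} — 6 values for 6 variables — and 2 appears only in q's list, so q = 2.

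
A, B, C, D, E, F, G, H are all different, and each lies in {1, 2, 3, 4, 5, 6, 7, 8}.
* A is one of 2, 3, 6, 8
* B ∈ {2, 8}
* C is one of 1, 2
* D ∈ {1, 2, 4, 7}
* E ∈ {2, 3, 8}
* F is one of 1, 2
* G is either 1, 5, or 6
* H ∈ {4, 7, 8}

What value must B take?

8

Among the 8 variables, 5 fits only G (and all 8 values in {1, 2, 3, 4, 5, 6, 7, 8} must be used), so G = 5.
Among the 7 still-open variables, 6 fits only A (and all 7 values in {1, 2, 3, 4, 6, 7, 8} must be used), so A = 6.
The 6 still-open variables together cover exactly {1, 2, 3, 4, 7, 8} — 6 values for 6 variables — and 3 appears only in E's list, so E = 3.
The 2 variables C and F are confined to {1, 2}, which locks those values in; drop them from B, D.
So B = 8.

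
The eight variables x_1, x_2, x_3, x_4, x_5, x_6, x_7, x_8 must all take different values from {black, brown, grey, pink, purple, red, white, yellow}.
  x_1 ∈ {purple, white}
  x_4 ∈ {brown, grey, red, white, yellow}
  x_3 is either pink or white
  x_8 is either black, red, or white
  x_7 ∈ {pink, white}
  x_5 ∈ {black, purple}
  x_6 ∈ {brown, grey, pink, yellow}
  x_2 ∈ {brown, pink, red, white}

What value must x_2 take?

The 2 variables x_3 and x_7 are confined to {pink, white}, which locks those values in; drop them from x_1, x_2, x_4, x_6, x_8.
x_1 must be purple (only option left). Eliminate purple elsewhere: x_5.
x_5 must be black (only option left). So x_8 can't be black.
x_8 must be red (only option left). Eliminate red elsewhere: x_2, x_4.
So x_2 = brown.

brown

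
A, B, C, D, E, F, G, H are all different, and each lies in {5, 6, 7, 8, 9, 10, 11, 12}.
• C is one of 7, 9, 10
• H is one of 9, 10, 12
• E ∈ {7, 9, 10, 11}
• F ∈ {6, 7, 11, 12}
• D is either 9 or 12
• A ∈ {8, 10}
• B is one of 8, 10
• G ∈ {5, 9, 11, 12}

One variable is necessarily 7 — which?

Among the 8 variables, 5 fits only G (and all 8 values in {5, 6, 7, 8, 9, 10, 11, 12} must be used), so G = 5.
Among the 7 still-open variables, 6 fits only F (and all 7 values in {6, 7, 8, 9, 10, 11, 12} must be used), so F = 6.
Among the 6 still-open variables, 11 fits only E (and all 6 values in {7, 8, 9, 10, 11, 12} must be used), so E = 11.
Among the 5 still-open variables, 7 fits only C (and all 5 values in {7, 8, 9, 10, 12} must be used), so C = 7.

C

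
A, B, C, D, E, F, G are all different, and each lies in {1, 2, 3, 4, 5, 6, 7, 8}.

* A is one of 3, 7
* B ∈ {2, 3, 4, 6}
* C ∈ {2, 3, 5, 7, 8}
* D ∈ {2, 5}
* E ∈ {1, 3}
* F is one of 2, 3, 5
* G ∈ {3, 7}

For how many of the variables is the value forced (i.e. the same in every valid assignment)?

The 2 variables A and G are confined to {3, 7}, which locks those values in; drop them from B, C, E, F.
E has just one choice, so E = 1.
The 2 variables D and F are confined to {2, 5}, which locks those values in; drop them from B, C.
C's domain is down to {8}, so C = 8.
Determined: C=8, E=1. The other variables each still have more than one consistent value. That makes 2.

2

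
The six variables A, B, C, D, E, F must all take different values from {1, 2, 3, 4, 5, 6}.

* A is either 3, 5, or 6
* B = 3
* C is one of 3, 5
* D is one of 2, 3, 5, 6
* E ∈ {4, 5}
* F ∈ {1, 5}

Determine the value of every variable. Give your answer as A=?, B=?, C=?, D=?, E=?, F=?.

A=6, B=3, C=5, D=2, E=4, F=1

B's domain is down to {3}, so B = 3. Remove 3 from A, C, D.
That leaves C = 5. Strike 5 from A, D, E, F.
E's domain is down to {4}, so E = 4.
F must be 1 (only option left).
That leaves A = 6. Strike 6 from D.
D's domain is down to {2}, so D = 2.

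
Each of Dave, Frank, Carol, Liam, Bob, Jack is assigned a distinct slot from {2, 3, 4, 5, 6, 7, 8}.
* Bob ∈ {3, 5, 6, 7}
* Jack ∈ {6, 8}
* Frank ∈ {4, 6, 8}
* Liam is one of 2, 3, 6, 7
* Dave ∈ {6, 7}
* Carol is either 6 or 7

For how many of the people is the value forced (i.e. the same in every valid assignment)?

The 2 variables Dave and Carol are confined to {6, 7}, which locks those values in; drop them from Frank, Liam, Bob, Jack.
Jack's domain is down to {8}, so Jack = 8. So Frank can't be 8.
That leaves Frank = 4.
Determined: Frank=4, Jack=8. The other people each still have more than one consistent value. That makes 2.

2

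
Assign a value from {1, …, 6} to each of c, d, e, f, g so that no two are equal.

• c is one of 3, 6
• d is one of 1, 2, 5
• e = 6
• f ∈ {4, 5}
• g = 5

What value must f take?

4

e must be 6 (only option left). Strike 6 from c.
g has just one choice, so g = 5. Eliminate 5 elsewhere: d, f.
So f = 4.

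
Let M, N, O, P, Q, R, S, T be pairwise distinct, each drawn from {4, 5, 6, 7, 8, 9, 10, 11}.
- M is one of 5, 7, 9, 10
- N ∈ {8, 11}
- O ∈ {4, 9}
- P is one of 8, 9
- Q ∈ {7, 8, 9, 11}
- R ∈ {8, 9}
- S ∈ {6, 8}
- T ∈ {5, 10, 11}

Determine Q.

Among the 8 variables, 4 fits only O (and all 8 values in {4, 5, 6, 7, 8, 9, 10, 11} must be used), so O = 4.
The 7 still-open variables draw from only 7 values {5, 6, 7, 8, 9, 10, 11}, so each is used; only S can be 6, hence S = 6.
P and R between them cover only {8, 9} — a naked pair. Remove those values from M, N, Q.
That leaves N = 11. Remove 11 from Q, T.
So Q = 7.

7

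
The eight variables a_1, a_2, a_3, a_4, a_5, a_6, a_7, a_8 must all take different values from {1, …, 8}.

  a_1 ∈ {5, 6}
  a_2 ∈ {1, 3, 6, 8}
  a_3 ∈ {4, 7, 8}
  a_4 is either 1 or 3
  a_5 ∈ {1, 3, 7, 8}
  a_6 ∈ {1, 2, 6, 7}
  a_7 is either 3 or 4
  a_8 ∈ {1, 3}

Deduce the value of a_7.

4

The 8 variables draw from only 8 values {1, 2, 3, 4, 5, 6, 7, 8}, so each is used; only a_6 can be 2, hence a_6 = 2.
The 7 still-open variables together cover exactly {1, 3, 4, 5, 6, 7, 8} — 7 values for 7 variables — and 5 appears only in a_1's list, so a_1 = 5.
Among the 6 still-open variables, 6 fits only a_2 (and all 6 values in {1, 3, 4, 6, 7, 8} must be used), so a_2 = 6.
a_4 and a_8 between them cover only {1, 3} — a naked pair. Remove those values from a_5, a_7.
So a_7 = 4.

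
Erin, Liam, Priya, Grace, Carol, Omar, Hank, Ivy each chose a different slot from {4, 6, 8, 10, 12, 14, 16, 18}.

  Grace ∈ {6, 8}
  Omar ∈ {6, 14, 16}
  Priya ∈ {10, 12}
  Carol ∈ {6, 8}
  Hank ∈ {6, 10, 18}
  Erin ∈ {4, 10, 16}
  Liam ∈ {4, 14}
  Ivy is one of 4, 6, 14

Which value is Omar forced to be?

16

The 8 variables together cover exactly {4, 6, 8, 10, 12, 14, 16, 18} — 8 values for 8 variables — and 12 appears only in Priya's list, so Priya = 12.
The 7 still-open variables together cover exactly {4, 6, 8, 10, 14, 16, 18} — 7 values for 7 variables — and 18 appears only in Hank's list, so Hank = 18.
The 6 still-open variables draw from only 6 values {4, 6, 8, 10, 14, 16}, so each is used; only Erin can be 10, hence Erin = 10.
The 5 still-open variables draw from only 5 values {4, 6, 8, 14, 16}, so each is used; only Omar can be 16, hence Omar = 16.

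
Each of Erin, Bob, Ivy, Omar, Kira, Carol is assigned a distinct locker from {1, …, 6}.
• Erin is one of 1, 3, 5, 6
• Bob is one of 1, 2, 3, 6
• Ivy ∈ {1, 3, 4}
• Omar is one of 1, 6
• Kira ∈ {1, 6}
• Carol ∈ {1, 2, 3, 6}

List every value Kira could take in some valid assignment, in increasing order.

Among the 6 variables, 4 fits only Ivy (and all 6 values in {1, 2, 3, 4, 5, 6} must be used), so Ivy = 4.
Among the 5 still-open variables, 5 fits only Erin (and all 5 values in {1, 2, 3, 5, 6} must be used), so Erin = 5.
Omar and Kira between them cover only {1, 6} — a naked pair. Remove those values from Bob, Carol.
No further eliminations apply; Kira can still be any of 1, 6.

1, 6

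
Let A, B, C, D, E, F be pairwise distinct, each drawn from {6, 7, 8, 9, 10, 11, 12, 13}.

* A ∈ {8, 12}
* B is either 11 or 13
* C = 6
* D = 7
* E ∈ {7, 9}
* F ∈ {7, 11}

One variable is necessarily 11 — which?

F

C must be 6 (only option left).
D must be 7 (only option left). So E, F can't be 7.
So 11 goes to F.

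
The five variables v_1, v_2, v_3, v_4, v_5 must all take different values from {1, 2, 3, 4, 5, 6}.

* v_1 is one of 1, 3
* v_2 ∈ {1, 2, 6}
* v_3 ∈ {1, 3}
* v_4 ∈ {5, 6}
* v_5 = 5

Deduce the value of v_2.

v_5 must be 5 (only option left). Eliminate 5 elsewhere: v_4.
v_4 has just one choice, so v_4 = 6. Strike 6 from v_2.
The 3 still-open variables together cover exactly {1, 2, 3} — 3 values for 3 variables — and 2 appears only in v_2's list, so v_2 = 2.

2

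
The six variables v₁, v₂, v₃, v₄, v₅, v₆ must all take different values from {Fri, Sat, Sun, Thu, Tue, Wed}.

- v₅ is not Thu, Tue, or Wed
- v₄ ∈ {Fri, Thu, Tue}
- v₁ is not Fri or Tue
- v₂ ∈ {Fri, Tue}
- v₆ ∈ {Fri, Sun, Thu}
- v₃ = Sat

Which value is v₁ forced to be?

v₃ has just one choice, so v₃ = Sat. So v₁, v₅ can't be Sat.
The 5 still-open variables together cover exactly {Fri, Sun, Thu, Tue, Wed} — 5 values for 5 variables — and Wed appears only in v₁'s list, so v₁ = Wed.

Wed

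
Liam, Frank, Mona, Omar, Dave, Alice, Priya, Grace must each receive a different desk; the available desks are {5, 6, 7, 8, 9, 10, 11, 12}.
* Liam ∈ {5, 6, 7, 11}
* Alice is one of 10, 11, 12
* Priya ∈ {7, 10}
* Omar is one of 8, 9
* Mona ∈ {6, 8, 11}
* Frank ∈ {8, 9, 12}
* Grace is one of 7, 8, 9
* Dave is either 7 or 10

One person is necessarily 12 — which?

Frank

The 8 variables together cover exactly {5, 6, 7, 8, 9, 10, 11, 12} — 8 values for 8 variables — and 5 appears only in Liam's list, so Liam = 5.
The 7 still-open variables together cover exactly {6, 7, 8, 9, 10, 11, 12} — 7 values for 7 variables — and 6 appears only in Mona's list, so Mona = 6.
Among the 6 still-open variables, 11 fits only Alice (and all 6 values in {7, 8, 9, 10, 11, 12} must be used), so Alice = 11.
The 5 still-open variables draw from only 5 values {7, 8, 9, 10, 12}, so each is used; only Frank can be 12, hence Frank = 12.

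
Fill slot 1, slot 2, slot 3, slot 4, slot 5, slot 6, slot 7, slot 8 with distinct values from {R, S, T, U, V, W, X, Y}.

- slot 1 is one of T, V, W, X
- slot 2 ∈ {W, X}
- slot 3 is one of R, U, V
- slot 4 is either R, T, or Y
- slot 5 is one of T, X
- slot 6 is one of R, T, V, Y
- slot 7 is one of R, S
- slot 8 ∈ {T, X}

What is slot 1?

Among the 8 variables, S fits only slot 7 (and all 8 values in {R, S, T, U, V, W, X, Y} must be used), so slot 7 = S.
The 7 still-open variables draw from only 7 values {R, T, U, V, W, X, Y}, so each is used; only slot 3 can be U, hence slot 3 = U.
slot 5 and slot 8 share exactly the 2 values {T, X}; by pigeonhole those values go to them, so strike T, X from slot 1, slot 2, slot 4, slot 6.
That leaves slot 2 = W. Remove W from slot 1.
So slot 1 = V.

V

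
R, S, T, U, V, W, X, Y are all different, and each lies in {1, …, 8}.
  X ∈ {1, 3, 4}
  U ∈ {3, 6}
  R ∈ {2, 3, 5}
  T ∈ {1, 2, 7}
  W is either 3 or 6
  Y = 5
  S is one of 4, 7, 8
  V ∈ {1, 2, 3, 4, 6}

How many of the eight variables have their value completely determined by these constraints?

Y has just one choice, so Y = 5. Strike 5 from R.
The 7 still-open variables draw from only 7 values {1, 2, 3, 4, 6, 7, 8}, so each is used; only S can be 8, hence S = 8.
The 6 still-open variables draw from only 6 values {1, 2, 3, 4, 6, 7}, so each is used; only T can be 7, hence T = 7.
U and W between them cover only {3, 6} — a naked pair. Remove those values from R, V, X.
R has just one choice, so R = 2. Strike 2 from V.
Determined: R=2, S=8, T=7, Y=5. The other variables each still have more than one consistent value. That makes 4.

4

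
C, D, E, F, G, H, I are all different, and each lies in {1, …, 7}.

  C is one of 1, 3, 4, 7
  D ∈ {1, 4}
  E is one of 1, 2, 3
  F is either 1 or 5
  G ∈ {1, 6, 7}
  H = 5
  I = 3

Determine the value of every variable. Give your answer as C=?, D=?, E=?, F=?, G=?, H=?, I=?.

H's domain is down to {5}, so H = 5. So F can't be 5.
I has just one choice, so I = 3. Strike 3 from C, E.
That leaves F = 1. So C, D, E, G can't be 1.
D must be 4 (only option left). Eliminate 4 elsewhere: C.
E has just one choice, so E = 2.
C must be 7 (only option left). Eliminate 7 elsewhere: G.
G must be 6 (only option left).

C=7, D=4, E=2, F=1, G=6, H=5, I=3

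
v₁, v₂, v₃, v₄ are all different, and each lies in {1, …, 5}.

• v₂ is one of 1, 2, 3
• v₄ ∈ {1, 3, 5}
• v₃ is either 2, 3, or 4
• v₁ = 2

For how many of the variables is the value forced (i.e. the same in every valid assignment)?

1

v₁ has just one choice, so v₁ = 2. Strike 2 from v₂, v₃.
Determined: v₁=2. The other variables each still have more than one consistent value. That makes 1.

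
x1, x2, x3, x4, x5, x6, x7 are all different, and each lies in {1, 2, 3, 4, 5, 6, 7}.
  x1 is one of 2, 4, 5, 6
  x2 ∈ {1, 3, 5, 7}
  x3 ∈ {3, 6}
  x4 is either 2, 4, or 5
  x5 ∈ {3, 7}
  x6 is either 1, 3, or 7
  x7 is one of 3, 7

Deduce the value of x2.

x5 and x7 share exactly the 2 values {3, 7}; by pigeonhole those values go to them, so strike 3, 7 from x2, x3, x6.
x3's domain is down to {6}, so x3 = 6. Strike 6 from x1.
x6's domain is down to {1}, so x6 = 1. Strike 1 from x2.
So x2 = 5.

5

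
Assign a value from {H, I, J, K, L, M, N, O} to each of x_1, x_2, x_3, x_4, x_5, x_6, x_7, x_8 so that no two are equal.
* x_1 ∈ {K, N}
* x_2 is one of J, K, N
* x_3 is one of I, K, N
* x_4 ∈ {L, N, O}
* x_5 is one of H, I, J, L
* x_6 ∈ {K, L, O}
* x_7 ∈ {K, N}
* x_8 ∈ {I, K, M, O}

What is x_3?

Among the 8 variables, H fits only x_5 (and all 8 values in {H, I, J, K, L, M, N, O} must be used), so x_5 = H.
Among the 7 still-open variables, J fits only x_2 (and all 7 values in {I, J, K, L, M, N, O} must be used), so x_2 = J.
The 6 still-open variables draw from only 6 values {I, K, L, M, N, O}, so each is used; only x_8 can be M, hence x_8 = M.
The 5 still-open variables together cover exactly {I, K, L, N, O} — 5 values for 5 variables — and I appears only in x_3's list, so x_3 = I.

I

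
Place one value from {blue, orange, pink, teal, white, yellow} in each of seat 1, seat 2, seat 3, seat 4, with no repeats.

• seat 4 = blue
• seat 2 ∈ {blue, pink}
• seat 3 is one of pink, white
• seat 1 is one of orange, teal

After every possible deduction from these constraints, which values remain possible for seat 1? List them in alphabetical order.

seat 4's domain is down to {blue}, so seat 4 = blue. Strike blue from seat 2.
seat 2 must be pink (only option left). So seat 3 can't be pink.
seat 3 must be white (only option left).
No further eliminations apply; seat 1 can still be any of orange, teal.

orange, teal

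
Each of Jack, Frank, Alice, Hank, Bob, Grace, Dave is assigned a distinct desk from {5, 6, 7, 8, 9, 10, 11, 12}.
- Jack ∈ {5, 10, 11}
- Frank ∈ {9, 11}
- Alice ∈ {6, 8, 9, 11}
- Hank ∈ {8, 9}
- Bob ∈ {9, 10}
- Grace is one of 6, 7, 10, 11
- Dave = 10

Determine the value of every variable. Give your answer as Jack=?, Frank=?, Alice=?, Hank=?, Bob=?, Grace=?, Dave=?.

Dave's domain is down to {10}, so Dave = 10. Eliminate 10 elsewhere: Jack, Bob, Grace.
That leaves Bob = 9. Eliminate 9 elsewhere: Frank, Alice, Hank.
Frank's domain is down to {11}, so Frank = 11. Eliminate 11 elsewhere: Jack, Alice, Grace.
Hank has just one choice, so Hank = 8. So Alice can't be 8.
Jack must be 5 (only option left).
That leaves Alice = 6. Remove 6 from Grace.
Grace's domain is down to {7}, so Grace = 7.

Jack=5, Frank=11, Alice=6, Hank=8, Bob=9, Grace=7, Dave=10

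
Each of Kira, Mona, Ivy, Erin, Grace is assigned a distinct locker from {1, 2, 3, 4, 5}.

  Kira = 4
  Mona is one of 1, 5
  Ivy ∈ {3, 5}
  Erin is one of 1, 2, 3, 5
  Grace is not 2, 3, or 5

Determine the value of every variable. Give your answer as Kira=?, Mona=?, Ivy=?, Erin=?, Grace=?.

Kira=4, Mona=5, Ivy=3, Erin=2, Grace=1

Kira has just one choice, so Kira = 4. Remove 4 from Grace.
Grace has just one choice, so Grace = 1. Eliminate 1 elsewhere: Mona, Erin.
Mona's domain is down to {5}, so Mona = 5. So Ivy, Erin can't be 5.
Ivy has just one choice, so Ivy = 3. Strike 3 from Erin.
That leaves Erin = 2.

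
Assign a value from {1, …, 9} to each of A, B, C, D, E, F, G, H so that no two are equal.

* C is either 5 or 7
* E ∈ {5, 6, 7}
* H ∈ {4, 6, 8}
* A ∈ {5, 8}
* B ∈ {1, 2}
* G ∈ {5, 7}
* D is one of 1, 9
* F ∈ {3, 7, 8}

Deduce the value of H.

The 2 variables C and G are confined to {5, 7}, which locks those values in; drop them from A, E, F.
A has just one choice, so A = 8. Strike 8 from F, H.
E must be 6 (only option left). Eliminate 6 elsewhere: H.
So H = 4.

4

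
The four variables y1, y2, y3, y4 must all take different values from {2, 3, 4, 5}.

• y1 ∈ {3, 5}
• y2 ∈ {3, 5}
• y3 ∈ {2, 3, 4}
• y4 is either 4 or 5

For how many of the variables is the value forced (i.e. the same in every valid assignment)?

2

The 4 variables draw from only 4 values {2, 3, 4, 5}, so each is used; only y3 can be 2, hence y3 = 2.
The 3 still-open variables draw from only 3 values {3, 4, 5}, so each is used; only y4 can be 4, hence y4 = 4.
Determined: y3=2, y4=4. The other variables each still have more than one consistent value. That makes 2.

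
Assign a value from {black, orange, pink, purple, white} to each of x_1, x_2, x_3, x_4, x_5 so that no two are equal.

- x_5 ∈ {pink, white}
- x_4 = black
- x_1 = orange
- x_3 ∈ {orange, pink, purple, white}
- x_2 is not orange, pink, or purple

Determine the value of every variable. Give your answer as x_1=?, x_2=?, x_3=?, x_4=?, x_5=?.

x_1=orange, x_2=white, x_3=purple, x_4=black, x_5=pink

x_1 must be orange (only option left). Eliminate orange elsewhere: x_3.
x_4 must be black (only option left). Remove black from x_2.
x_2 has just one choice, so x_2 = white. Eliminate white elsewhere: x_3, x_5.
x_5 must be pink (only option left). Remove pink from x_3.
x_3 has just one choice, so x_3 = purple.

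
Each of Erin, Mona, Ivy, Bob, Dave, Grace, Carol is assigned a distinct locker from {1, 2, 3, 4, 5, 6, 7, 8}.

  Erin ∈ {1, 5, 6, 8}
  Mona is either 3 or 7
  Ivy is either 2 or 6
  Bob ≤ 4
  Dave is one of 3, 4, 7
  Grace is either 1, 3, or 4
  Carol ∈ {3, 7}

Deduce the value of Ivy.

Mona and Carol between them cover only {3, 7} — a naked pair. Remove those values from Bob, Dave, Grace.
Dave's domain is down to {4}, so Dave = 4. Eliminate 4 elsewhere: Bob, Grace.
Grace's domain is down to {1}, so Grace = 1. Remove 1 from Erin, Bob.
Bob's domain is down to {2}, so Bob = 2. Eliminate 2 elsewhere: Ivy.
So Ivy = 6.

6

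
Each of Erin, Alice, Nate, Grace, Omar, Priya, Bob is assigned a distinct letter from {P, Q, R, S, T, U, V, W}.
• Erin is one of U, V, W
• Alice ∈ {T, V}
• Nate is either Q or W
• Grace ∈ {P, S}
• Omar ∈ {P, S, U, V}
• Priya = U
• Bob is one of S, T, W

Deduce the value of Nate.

Q

Priya has just one choice, so Priya = U. Strike U from Erin, Omar.
The 6 still-open variables together cover exactly {P, Q, S, T, V, W} — 6 values for 6 variables — and Q appears only in Nate's list, so Nate = Q.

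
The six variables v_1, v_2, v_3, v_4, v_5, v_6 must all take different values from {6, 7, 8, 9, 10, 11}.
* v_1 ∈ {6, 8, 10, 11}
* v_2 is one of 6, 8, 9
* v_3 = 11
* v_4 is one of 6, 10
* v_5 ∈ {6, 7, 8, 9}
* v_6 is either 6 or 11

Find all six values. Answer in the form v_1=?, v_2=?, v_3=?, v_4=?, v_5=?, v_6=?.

v_3's domain is down to {11}, so v_3 = 11. Remove 11 from v_1, v_6.
v_6 must be 6 (only option left). Strike 6 from v_1, v_2, v_4, v_5.
v_4's domain is down to {10}, so v_4 = 10. Eliminate 10 elsewhere: v_1.
v_1 must be 8 (only option left). So v_2, v_5 can't be 8.
That leaves v_2 = 9. Eliminate 9 elsewhere: v_5.
That leaves v_5 = 7.

v_1=8, v_2=9, v_3=11, v_4=10, v_5=7, v_6=6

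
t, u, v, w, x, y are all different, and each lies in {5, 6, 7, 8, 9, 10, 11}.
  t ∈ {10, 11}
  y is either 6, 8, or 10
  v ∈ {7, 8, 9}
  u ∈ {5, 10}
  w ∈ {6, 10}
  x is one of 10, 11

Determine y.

t and x between them cover only {10, 11} — a naked pair. Remove those values from u, w, y.
That leaves u = 5.
That leaves w = 6. Remove 6 from y.
So y = 8.

8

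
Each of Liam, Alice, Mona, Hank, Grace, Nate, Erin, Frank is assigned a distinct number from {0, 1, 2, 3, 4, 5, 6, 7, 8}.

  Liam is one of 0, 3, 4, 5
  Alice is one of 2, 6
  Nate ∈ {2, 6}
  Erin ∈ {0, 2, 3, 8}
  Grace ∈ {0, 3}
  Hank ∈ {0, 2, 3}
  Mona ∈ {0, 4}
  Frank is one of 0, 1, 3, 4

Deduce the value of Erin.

8

The 8 variables together cover exactly {0, 1, 2, 3, 4, 5, 6, 8} — 8 values for 8 variables — and 1 appears only in Frank's list, so Frank = 1.
The 7 still-open variables together cover exactly {0, 2, 3, 4, 5, 6, 8} — 7 values for 7 variables — and 5 appears only in Liam's list, so Liam = 5.
Among the 6 still-open variables, 4 fits only Mona (and all 6 values in {0, 2, 3, 4, 6, 8} must be used), so Mona = 4.
Among the 5 still-open variables, 8 fits only Erin (and all 5 values in {0, 2, 3, 6, 8} must be used), so Erin = 8.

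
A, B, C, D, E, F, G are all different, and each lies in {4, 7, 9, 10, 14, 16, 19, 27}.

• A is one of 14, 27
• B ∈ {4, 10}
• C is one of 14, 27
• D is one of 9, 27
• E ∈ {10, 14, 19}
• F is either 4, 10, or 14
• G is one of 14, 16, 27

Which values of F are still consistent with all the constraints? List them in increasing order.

Among the 7 variables, 9 fits only D (and all 7 values in {4, 9, 10, 14, 16, 19, 27} must be used), so D = 9.
The 6 still-open variables draw from only 6 values {4, 10, 14, 16, 19, 27}, so each is used; only G can be 16, hence G = 16.
Among the 5 still-open variables, 19 fits only E (and all 5 values in {4, 10, 14, 19, 27} must be used), so E = 19.
The 2 variables A and C are confined to {14, 27}, which locks those values in; drop them from F.
No further eliminations apply; F can still be any of 4, 10.

4, 10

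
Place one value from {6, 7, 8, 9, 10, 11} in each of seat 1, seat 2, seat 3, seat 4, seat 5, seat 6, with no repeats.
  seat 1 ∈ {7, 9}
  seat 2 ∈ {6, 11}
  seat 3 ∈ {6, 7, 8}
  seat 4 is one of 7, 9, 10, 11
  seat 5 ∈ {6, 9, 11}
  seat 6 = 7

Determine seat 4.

seat 6 must be 7 (only option left). Eliminate 7 elsewhere: seat 1, seat 3, seat 4.
seat 1's domain is down to {9}, so seat 1 = 9. Strike 9 from seat 4, seat 5.
The 4 still-open variables together cover exactly {6, 8, 10, 11} — 4 values for 4 variables — and 8 appears only in seat 3's list, so seat 3 = 8.
The 3 still-open variables draw from only 3 values {6, 10, 11}, so each is used; only seat 4 can be 10, hence seat 4 = 10.

10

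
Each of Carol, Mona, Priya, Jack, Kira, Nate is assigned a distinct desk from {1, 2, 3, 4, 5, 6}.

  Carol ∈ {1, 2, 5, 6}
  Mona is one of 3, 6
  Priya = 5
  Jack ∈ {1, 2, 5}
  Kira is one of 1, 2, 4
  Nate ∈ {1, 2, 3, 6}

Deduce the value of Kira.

Priya must be 5 (only option left). Eliminate 5 elsewhere: Carol, Jack.
The 5 still-open variables draw from only 5 values {1, 2, 3, 4, 6}, so each is used; only Kira can be 4, hence Kira = 4.

4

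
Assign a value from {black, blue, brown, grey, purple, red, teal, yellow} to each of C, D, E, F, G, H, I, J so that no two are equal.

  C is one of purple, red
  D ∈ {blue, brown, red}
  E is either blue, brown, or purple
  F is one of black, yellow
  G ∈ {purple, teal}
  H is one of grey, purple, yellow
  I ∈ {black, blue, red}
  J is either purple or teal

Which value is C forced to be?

red

The 8 variables draw from only 8 values {black, blue, brown, grey, purple, red, teal, yellow}, so each is used; only H can be grey, hence H = grey.
The 7 still-open variables together cover exactly {black, blue, brown, purple, red, teal, yellow} — 7 values for 7 variables — and yellow appears only in F's list, so F = yellow.
The 6 still-open variables draw from only 6 values {black, blue, brown, purple, red, teal}, so each is used; only I can be black, hence I = black.
G and J share exactly the 2 values {purple, teal}; by pigeonhole those values go to them, so strike purple, teal from C, E.
So C = red.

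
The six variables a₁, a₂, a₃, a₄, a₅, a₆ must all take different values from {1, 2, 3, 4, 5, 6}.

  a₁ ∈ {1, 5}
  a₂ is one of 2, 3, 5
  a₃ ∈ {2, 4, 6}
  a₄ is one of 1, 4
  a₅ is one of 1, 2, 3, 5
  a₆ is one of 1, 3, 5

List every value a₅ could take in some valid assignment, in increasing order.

1, 2, 3, 5

The 6 variables draw from only 6 values {1, 2, 3, 4, 5, 6}, so each is used; only a₃ can be 6, hence a₃ = 6.
The 5 still-open variables draw from only 5 values {1, 2, 3, 4, 5}, so each is used; only a₄ can be 4, hence a₄ = 4.
No further eliminations apply; a₅ can still be any of 1, 2, 3, 5.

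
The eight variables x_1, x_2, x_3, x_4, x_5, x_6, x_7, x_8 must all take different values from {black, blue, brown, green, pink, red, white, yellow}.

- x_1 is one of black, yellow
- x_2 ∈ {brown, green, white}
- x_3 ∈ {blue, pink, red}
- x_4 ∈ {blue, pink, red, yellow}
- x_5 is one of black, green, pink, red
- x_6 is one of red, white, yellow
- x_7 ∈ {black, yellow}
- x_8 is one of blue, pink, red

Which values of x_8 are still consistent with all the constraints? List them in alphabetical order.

blue, pink, red

The 8 variables together cover exactly {black, blue, brown, green, pink, red, white, yellow} — 8 values for 8 variables — and brown appears only in x_2's list, so x_2 = brown.
The 7 still-open variables together cover exactly {black, blue, green, pink, red, white, yellow} — 7 values for 7 variables — and green appears only in x_5's list, so x_5 = green.
The 6 still-open variables together cover exactly {black, blue, pink, red, white, yellow} — 6 values for 6 variables — and white appears only in x_6's list, so x_6 = white.
The 2 variables x_1 and x_7 are confined to {black, yellow}, which locks those values in; drop them from x_4.
No further eliminations apply; x_8 can still be any of blue, pink, red.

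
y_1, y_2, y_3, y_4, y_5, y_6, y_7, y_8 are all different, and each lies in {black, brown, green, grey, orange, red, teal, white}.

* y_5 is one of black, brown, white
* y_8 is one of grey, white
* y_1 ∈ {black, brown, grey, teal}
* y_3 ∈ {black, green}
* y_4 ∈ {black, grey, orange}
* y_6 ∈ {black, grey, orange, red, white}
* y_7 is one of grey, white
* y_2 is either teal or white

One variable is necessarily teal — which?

y_2

The 8 variables together cover exactly {black, brown, green, grey, orange, red, teal, white} — 8 values for 8 variables — and green appears only in y_3's list, so y_3 = green.
The 7 still-open variables together cover exactly {black, brown, grey, orange, red, teal, white} — 7 values for 7 variables — and red appears only in y_6's list, so y_6 = red.
The 6 still-open variables together cover exactly {black, brown, grey, orange, teal, white} — 6 values for 6 variables — and orange appears only in y_4's list, so y_4 = orange.
y_7 and y_8 share exactly the 2 values {grey, white}; by pigeonhole those values go to them, so strike grey, white from y_1, y_2, y_5.
So teal goes to y_2.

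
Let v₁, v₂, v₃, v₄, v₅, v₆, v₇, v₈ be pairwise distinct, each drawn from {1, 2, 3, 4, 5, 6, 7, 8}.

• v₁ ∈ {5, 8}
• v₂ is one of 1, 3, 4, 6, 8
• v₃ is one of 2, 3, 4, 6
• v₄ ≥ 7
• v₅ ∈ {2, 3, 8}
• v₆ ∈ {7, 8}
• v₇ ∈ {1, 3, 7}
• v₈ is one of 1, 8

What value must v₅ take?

The 8 variables together cover exactly {1, 2, 3, 4, 5, 6, 7, 8} — 8 values for 8 variables — and 5 appears only in v₁'s list, so v₁ = 5.
v₄ and v₆ between them cover only {7, 8} — a naked pair. Remove those values from v₂, v₅, v₇, v₈.
That leaves v₈ = 1. So v₂, v₇ can't be 1.
v₇ must be 3 (only option left). Strike 3 from v₂, v₃, v₅.
So v₅ = 2.

2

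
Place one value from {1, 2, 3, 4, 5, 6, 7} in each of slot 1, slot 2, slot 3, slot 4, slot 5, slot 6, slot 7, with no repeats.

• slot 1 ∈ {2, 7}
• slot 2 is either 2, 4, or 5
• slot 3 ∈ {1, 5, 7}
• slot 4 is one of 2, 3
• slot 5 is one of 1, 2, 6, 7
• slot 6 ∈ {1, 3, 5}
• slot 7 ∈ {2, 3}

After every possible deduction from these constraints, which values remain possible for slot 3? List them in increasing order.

1, 5

Among the 7 variables, 4 fits only slot 2 (and all 7 values in {1, 2, 3, 4, 5, 6, 7} must be used), so slot 2 = 4.
The 6 still-open variables draw from only 6 values {1, 2, 3, 5, 6, 7}, so each is used; only slot 5 can be 6, hence slot 5 = 6.
slot 4 and slot 7 between them cover only {2, 3} — a naked pair. Remove those values from slot 1, slot 6.
slot 1's domain is down to {7}, so slot 1 = 7. Eliminate 7 elsewhere: slot 3.
No further eliminations apply; slot 3 can still be any of 1, 5.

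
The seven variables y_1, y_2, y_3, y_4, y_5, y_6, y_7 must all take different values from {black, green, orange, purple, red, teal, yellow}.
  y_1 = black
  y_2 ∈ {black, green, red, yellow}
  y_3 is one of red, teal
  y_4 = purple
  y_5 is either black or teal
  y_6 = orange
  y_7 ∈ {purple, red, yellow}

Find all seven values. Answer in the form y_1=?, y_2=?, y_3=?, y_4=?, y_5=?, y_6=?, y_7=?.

y_1=black, y_2=green, y_3=red, y_4=purple, y_5=teal, y_6=orange, y_7=yellow

y_1's domain is down to {black}, so y_1 = black. Remove black from y_2, y_5.
y_4's domain is down to {purple}, so y_4 = purple. Eliminate purple elsewhere: y_7.
That leaves y_5 = teal. Eliminate teal elsewhere: y_3.
y_6 must be orange (only option left).
y_3's domain is down to {red}, so y_3 = red. Strike red from y_2, y_7.
y_7's domain is down to {yellow}, so y_7 = yellow. Eliminate yellow elsewhere: y_2.
y_2's domain is down to {green}, so y_2 = green.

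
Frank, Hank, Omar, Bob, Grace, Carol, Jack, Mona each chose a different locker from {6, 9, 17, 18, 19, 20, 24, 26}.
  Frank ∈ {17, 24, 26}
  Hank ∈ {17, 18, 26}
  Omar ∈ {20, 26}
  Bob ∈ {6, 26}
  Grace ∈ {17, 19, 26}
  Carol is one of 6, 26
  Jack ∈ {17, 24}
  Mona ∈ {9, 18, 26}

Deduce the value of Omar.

20

Among the 8 variables, 9 fits only Mona (and all 8 values in {6, 9, 17, 18, 19, 20, 24, 26} must be used), so Mona = 9.
Among the 7 still-open variables, 18 fits only Hank (and all 7 values in {6, 17, 18, 19, 20, 24, 26} must be used), so Hank = 18.
The 6 still-open variables draw from only 6 values {6, 17, 19, 20, 24, 26}, so each is used; only Grace can be 19, hence Grace = 19.
The 5 still-open variables together cover exactly {6, 17, 20, 24, 26} — 5 values for 5 variables — and 20 appears only in Omar's list, so Omar = 20.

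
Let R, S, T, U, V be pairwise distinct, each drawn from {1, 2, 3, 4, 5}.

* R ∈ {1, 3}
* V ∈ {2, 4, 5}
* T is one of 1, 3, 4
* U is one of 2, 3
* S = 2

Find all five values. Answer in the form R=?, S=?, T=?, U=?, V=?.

R=1, S=2, T=4, U=3, V=5

S's domain is down to {2}, so S = 2. Strike 2 from U, V.
That leaves U = 3. Eliminate 3 elsewhere: R, T.
That leaves R = 1. So T can't be 1.
T must be 4 (only option left). Eliminate 4 elsewhere: V.
That leaves V = 5.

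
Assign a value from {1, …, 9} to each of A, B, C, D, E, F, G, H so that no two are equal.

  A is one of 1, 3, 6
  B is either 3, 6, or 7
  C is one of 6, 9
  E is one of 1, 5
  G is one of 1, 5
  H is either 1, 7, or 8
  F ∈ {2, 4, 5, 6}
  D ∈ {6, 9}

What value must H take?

8

C and D between them cover only {6, 9} — a naked pair. Remove those values from A, B, F.
The 2 variables E and G are confined to {1, 5}, which locks those values in; drop them from A, F, H.
A's domain is down to {3}, so A = 3. Eliminate 3 elsewhere: B.
B has just one choice, so B = 7. So H can't be 7.
So H = 8.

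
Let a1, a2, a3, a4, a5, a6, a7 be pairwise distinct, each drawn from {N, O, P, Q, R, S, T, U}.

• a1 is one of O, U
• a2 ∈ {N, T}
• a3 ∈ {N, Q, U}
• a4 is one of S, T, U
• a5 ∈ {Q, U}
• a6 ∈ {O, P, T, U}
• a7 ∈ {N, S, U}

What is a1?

The 7 variables draw from only 7 values {N, O, P, Q, S, T, U}, so each is used; only a6 can be P, hence a6 = P.
The 6 still-open variables together cover exactly {N, O, Q, S, T, U} — 6 values for 6 variables — and O appears only in a1's list, so a1 = O.

O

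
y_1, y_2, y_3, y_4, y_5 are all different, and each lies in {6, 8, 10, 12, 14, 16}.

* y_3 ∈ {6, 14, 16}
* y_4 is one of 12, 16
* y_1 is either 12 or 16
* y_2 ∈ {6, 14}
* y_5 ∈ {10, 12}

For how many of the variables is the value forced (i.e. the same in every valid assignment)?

The 5 variables together cover exactly {6, 10, 12, 14, 16} — 5 values for 5 variables — and 10 appears only in y_5's list, so y_5 = 10.
y_1 and y_4 share exactly the 2 values {12, 16}; by pigeonhole those values go to them, so strike 12, 16 from y_3.
Determined: y_5=10. The other variables each still have more than one consistent value. That makes 1.

1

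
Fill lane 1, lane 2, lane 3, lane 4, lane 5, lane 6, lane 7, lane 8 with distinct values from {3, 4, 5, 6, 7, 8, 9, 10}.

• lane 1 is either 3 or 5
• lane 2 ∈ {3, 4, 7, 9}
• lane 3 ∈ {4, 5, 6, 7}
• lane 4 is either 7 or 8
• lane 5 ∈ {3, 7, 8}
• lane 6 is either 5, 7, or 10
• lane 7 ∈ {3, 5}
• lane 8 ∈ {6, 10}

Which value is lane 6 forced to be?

10

Among the 8 variables, 9 fits only lane 2 (and all 8 values in {3, 4, 5, 6, 7, 8, 9, 10} must be used), so lane 2 = 9.
The 7 still-open variables together cover exactly {3, 4, 5, 6, 7, 8, 10} — 7 values for 7 variables — and 4 appears only in lane 3's list, so lane 3 = 4.
The 6 still-open variables draw from only 6 values {3, 5, 6, 7, 8, 10}, so each is used; only lane 8 can be 6, hence lane 8 = 6.
Among the 5 still-open variables, 10 fits only lane 6 (and all 5 values in {3, 5, 7, 8, 10} must be used), so lane 6 = 10.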